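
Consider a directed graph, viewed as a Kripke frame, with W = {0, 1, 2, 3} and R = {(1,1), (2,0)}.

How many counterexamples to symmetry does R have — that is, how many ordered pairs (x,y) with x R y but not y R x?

Enumerating: (2,0).

1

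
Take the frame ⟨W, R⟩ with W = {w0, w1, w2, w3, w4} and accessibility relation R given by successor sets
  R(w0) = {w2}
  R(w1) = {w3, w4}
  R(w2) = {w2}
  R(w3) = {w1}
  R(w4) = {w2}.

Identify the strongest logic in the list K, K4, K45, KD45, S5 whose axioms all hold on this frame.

K

Transitive (axiom 4): no — w1 R w4 and w4 R w2, but not w1 R w2.
Euclidean (axiom 5): no — w1 R w3 and w1 R w4, but not w3 R w4.
Serial (axiom D): yes — every world has a successor (e.g. w0 R w2).
Reflexive (axiom T): no — w0 is not related to itself.
So F validates K; K4 would additionally require R to be transitive. The strongest is K.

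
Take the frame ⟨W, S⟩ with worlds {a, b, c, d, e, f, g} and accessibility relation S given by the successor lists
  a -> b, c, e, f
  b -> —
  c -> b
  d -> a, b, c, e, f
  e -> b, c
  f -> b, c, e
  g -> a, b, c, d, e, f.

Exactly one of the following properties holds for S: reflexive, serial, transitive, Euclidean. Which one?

transitive

Reflexive: no — a is not related to itself.
Serial: no — b has no S-successor.
Transitive: yes — every two-step S-path is closed by a direct edge.
Euclidean: no — a S b and a S c, but not b S c.
Only transitive holds.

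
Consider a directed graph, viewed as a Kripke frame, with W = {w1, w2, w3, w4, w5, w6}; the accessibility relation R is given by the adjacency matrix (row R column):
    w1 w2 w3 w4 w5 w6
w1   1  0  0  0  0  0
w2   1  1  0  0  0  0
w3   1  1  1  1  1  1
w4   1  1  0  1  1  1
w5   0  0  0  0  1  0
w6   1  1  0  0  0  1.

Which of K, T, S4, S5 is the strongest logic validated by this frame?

Reflexive (axiom T): yes — every world is R-related to itself.
Transitive (axiom 4): yes — every two-step R-path is closed by a direct edge.
Euclidean (axiom 5): no — w3 R w1 and w3 R w2, but not w1 R w2.
So F validates K, T, S4; S5 would additionally require R to be Euclidean. The strongest is S4.

S4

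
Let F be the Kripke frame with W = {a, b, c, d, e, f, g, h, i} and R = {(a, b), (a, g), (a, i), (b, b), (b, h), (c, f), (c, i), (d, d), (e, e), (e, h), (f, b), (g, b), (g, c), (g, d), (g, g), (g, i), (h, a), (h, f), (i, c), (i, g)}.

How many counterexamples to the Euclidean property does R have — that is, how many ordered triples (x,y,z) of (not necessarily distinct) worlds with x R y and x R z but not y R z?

33

Enumerating: (a,b,g), (a,b,i), (a,i,b), (a,i,i), (b,h,b), (b,h,h), (c,f,f), (c,f,i), (c,i,f), (c,i,i), (e,h,e), (e,h,h), … and 21 more.
Total: 33.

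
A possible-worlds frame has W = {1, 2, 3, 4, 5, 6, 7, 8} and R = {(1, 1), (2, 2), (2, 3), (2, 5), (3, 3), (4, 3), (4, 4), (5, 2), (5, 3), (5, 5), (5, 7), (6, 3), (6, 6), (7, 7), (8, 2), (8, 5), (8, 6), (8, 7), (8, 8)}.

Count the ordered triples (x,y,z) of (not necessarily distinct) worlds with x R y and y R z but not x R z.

Enumerating: (2,5,7), (8,2,3), (8,5,3), (8,6,3).

4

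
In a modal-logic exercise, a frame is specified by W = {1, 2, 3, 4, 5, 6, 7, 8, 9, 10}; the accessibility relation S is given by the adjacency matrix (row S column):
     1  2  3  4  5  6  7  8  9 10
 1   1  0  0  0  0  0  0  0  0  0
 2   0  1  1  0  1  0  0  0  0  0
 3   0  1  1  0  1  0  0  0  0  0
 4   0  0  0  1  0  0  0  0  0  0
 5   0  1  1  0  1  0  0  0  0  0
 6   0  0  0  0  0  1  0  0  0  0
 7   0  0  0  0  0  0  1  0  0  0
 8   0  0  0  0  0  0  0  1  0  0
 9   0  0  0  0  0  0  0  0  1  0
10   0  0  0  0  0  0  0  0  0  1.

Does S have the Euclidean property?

Euclidean: yes — any two successors of a common world are S-related.

Yes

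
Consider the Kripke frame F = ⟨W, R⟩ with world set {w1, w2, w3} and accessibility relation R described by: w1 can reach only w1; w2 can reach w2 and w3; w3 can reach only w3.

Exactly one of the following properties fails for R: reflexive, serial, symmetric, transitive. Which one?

symmetric

Reflexive: yes — every world is R-related to itself.
Serial: yes — every world has a successor (e.g. w1 R w1).
Symmetric: no — w2 R w3 but not w3 R w2.
Transitive: yes — every two-step R-path is closed by a direct edge.
Only symmetric fails.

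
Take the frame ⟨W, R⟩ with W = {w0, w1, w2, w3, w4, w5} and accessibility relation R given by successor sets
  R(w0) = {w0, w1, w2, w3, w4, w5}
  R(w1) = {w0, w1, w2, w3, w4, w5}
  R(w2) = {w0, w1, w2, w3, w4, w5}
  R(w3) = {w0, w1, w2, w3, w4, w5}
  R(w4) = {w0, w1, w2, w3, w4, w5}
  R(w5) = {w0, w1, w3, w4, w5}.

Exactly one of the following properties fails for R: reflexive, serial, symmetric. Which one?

Reflexive: yes — every world is R-related to itself.
Serial: yes — every world has a successor (e.g. w0 R w0).
Symmetric: no — w2 R w5 but not w5 R w2.
Only symmetric fails.

symmetric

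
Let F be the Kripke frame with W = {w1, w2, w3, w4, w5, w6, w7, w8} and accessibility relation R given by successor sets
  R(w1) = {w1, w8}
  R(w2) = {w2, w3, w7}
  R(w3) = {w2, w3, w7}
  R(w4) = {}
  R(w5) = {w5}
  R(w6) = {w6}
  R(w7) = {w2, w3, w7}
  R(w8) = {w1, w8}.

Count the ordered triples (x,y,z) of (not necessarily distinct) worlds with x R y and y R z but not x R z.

R is transitive; there are no such tuples.

0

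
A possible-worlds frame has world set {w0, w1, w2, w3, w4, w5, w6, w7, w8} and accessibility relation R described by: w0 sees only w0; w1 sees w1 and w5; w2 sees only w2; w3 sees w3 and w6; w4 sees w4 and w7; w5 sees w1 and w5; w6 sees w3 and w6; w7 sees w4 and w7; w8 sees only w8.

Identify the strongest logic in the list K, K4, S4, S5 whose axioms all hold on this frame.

S5

Transitive (axiom 4): yes — every two-step R-path is closed by a direct edge.
Reflexive (axiom T): yes — every world is R-related to itself.
Euclidean (axiom 5): yes — any two successors of a common world are R-related.
So F validates K, K4, S4, S5. The strongest is S5.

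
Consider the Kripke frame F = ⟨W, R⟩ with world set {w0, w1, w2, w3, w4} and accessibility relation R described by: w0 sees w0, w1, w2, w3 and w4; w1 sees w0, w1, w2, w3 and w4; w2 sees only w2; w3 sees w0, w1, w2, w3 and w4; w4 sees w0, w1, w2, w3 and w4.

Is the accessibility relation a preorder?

Reflexive: yes — every world is R-related to itself.
Transitive: yes — every two-step R-path is closed by a direct edge.
So R is a preorder.

Yes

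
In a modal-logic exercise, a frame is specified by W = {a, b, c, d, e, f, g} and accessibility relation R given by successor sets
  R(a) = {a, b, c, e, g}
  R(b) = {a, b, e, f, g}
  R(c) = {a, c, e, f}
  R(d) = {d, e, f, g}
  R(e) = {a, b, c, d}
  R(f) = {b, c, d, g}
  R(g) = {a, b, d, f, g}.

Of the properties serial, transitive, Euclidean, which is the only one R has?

Serial: yes — every world has a successor (e.g. a R a).
Transitive: no — a R b and b R f, but not a R f.
Euclidean: no — a R b and a R c, but not b R c.
Only serial holds.

serial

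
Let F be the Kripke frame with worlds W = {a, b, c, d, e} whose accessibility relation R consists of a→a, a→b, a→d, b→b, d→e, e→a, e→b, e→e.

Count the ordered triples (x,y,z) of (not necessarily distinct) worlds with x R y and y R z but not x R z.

4

Enumerating: (a,d,e), (d,e,a), (d,e,b), (e,a,d).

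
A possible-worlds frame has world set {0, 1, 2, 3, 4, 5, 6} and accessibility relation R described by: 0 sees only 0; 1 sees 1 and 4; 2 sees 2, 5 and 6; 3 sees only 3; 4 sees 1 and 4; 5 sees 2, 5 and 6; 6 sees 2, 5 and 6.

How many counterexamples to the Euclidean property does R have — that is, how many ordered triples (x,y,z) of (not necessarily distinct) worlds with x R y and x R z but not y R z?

0

R is Euclidean; there are no such tuples.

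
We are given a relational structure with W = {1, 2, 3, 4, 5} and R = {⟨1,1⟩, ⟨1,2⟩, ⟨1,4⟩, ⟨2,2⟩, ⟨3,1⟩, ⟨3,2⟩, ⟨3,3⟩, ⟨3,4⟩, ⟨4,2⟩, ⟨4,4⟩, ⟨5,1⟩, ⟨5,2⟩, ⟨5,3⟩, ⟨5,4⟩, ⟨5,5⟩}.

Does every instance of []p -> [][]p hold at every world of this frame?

Axiom 4 corresponds to the accessibility relation being transitive.
Transitive: yes — every two-step R-path is closed by a direct edge.

Yes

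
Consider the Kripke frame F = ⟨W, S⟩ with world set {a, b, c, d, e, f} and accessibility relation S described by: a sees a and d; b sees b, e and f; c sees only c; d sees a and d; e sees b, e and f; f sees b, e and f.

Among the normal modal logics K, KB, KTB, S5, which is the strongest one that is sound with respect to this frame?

S5

Symmetric (axiom B): yes — every pair in S has its reverse in S.
Reflexive (axiom T): yes — every world is S-related to itself.
Euclidean (axiom 5): yes — any two successors of a common world are S-related.
So F validates K, KB, KTB, S5. The strongest is S5.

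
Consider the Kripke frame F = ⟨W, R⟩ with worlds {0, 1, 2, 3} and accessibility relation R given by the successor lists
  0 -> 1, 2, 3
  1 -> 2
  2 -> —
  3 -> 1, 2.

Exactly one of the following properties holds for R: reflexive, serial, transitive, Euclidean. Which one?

transitive

Reflexive: no — 0 is not related to itself.
Serial: no — 2 has no R-successor.
Transitive: yes — every two-step R-path is closed by a direct edge.
Euclidean: no — 0 R 1 and 0 R 3, but not 1 R 3.
Only transitive holds.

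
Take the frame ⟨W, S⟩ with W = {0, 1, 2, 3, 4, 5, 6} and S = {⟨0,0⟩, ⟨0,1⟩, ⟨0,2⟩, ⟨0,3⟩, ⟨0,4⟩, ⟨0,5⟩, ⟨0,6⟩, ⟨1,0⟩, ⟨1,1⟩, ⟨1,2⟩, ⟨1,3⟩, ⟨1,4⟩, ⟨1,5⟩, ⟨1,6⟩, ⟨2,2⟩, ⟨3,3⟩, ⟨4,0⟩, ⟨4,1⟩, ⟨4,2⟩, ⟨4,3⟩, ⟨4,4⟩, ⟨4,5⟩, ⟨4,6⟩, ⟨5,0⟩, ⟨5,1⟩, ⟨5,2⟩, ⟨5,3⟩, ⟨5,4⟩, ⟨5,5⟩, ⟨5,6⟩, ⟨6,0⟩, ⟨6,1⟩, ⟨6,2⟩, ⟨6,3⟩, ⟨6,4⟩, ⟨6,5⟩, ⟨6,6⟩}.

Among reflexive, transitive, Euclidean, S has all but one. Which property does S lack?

Euclidean

Reflexive: yes — every world is S-related to itself.
Transitive: yes — every two-step S-path is closed by a direct edge.
Euclidean: no — 0 S 2 and 0 S 1, but not 2 S 1.
Only Euclidean fails.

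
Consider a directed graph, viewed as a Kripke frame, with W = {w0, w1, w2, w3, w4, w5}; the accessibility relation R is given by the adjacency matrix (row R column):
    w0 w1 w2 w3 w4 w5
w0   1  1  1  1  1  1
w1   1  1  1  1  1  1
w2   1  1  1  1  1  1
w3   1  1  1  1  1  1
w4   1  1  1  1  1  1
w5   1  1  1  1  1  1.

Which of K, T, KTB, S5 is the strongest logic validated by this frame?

Reflexive (axiom T): yes — every world is R-related to itself.
Symmetric (axiom B): yes — every pair in R has its reverse in R.
Euclidean (axiom 5): yes — any two successors of a common world are R-related.
So F validates K, T, KTB, S5. The strongest is S5.

S5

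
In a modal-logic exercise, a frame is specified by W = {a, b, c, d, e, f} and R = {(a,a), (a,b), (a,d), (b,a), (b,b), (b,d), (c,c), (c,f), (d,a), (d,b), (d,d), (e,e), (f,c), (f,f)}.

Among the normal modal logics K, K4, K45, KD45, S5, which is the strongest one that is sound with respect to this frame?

Transitive (axiom 4): yes — every two-step R-path is closed by a direct edge.
Euclidean (axiom 5): yes — any two successors of a common world are R-related.
Serial (axiom D): yes — every world has a successor (e.g. a R a).
Reflexive (axiom T): yes — every world is R-related to itself.
So F validates K, K4, K45, KD45, S5. The strongest is S5.

S5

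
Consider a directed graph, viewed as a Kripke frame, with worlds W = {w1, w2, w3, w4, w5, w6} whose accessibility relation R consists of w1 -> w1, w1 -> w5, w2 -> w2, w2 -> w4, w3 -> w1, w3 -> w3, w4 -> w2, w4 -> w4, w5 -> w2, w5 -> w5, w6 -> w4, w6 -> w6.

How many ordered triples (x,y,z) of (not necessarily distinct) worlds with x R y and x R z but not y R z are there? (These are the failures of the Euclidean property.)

4

Enumerating: (w1,w5,w1), (w3,w1,w3), (w5,w2,w5), (w6,w4,w6).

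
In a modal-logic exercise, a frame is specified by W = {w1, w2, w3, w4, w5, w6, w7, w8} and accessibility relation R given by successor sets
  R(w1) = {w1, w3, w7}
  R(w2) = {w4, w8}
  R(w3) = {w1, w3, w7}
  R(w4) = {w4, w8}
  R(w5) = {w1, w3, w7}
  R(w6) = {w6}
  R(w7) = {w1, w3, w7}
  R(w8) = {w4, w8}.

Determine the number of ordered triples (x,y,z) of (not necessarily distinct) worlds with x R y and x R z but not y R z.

R is Euclidean; there are no such tuples.

0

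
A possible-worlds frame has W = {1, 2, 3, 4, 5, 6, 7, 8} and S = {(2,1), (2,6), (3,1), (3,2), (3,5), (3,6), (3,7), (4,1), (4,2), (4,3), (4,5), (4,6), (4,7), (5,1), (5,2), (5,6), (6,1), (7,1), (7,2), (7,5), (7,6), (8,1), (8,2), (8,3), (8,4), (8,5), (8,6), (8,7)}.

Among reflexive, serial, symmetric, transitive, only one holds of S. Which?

Reflexive: no — 1 is not related to itself.
Serial: no — 1 has no S-successor.
Symmetric: no — 2 S 1 but not 1 S 2.
Transitive: yes — every two-step S-path is closed by a direct edge.
Only transitive holds.

transitive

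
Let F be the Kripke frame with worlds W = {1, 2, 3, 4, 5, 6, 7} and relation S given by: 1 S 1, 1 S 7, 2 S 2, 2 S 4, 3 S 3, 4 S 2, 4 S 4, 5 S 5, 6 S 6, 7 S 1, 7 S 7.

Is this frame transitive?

Yes

Transitive: yes — every two-step S-path is closed by a direct edge.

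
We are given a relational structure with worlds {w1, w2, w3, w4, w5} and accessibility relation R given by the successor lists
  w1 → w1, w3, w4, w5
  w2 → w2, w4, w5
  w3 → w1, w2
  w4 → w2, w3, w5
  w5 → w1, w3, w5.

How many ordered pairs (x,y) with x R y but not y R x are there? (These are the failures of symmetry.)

Enumerating: (w1,w4), (w2,w5), (w3,w2), (w4,w3), (w4,w5), (w5,w3).

6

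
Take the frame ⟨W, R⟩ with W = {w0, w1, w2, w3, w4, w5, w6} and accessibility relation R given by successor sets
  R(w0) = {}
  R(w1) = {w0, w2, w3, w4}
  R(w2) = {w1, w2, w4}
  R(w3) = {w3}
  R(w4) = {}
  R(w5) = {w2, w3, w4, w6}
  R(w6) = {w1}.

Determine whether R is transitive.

Transitive: no — w2 R w1 and w1 R w0, but not w2 R w0.

No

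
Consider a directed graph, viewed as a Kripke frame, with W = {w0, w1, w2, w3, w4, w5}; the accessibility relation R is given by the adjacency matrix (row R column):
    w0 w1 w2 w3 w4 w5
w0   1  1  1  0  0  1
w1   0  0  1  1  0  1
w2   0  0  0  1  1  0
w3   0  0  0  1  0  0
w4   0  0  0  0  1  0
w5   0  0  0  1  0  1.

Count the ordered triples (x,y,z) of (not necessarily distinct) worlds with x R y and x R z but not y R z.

Enumerating: (w0,w1,w0), (w0,w1,w1), (w0,w2,w0), (w0,w2,w1), (w0,w2,w2), (w0,w2,w5), (w0,w5,w0), (w0,w5,w1), (w0,w5,w2), (w1,w2,w2), (w1,w2,w5), (w1,w3,w2), (w1,w3,w5), (w1,w5,w2), (w2,w3,w4), (w2,w4,w3), (w5,w3,w5).

17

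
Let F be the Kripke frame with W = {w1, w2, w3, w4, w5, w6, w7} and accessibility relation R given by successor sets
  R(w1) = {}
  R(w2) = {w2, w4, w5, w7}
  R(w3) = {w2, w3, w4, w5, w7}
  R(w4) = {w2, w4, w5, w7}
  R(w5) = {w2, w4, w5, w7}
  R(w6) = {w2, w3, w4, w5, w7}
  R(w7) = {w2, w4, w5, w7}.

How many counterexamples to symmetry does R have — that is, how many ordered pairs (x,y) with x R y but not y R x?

Enumerating: (w3,w2), (w3,w4), (w3,w5), (w3,w7), (w6,w2), (w6,w3), (w6,w4), (w6,w5), (w6,w7).

9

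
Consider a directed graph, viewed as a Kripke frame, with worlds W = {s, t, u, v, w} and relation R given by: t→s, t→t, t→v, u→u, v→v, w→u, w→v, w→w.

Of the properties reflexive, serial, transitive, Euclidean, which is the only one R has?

Reflexive: no — s is not related to itself.
Serial: no — s has no R-successor.
Transitive: yes — every two-step R-path is closed by a direct edge.
Euclidean: no — t R s and t R v, but not s R v.
Only transitive holds.

transitive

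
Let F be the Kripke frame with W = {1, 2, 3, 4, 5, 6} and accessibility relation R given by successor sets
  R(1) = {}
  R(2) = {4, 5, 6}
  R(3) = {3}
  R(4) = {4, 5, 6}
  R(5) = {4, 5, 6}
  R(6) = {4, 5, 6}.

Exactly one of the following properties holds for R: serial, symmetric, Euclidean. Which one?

Euclidean

Serial: no — 1 has no R-successor.
Symmetric: no — 2 R 4 but not 4 R 2.
Euclidean: yes — any two successors of a common world are R-related.
Only Euclidean holds.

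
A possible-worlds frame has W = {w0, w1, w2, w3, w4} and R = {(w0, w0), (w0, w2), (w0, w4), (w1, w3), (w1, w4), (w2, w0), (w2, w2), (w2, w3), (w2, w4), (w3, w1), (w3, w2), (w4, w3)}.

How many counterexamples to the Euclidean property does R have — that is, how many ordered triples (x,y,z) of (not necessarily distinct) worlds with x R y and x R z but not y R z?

Enumerating: (w0,w4,w0), (w0,w4,w2), (w0,w4,w4), (w1,w3,w3), (w1,w3,w4), (w1,w4,w4), (w2,w0,w3), (w2,w3,w0), (w2,w3,w3), (w2,w3,w4), (w2,w4,w0), (w2,w4,w2), (w2,w4,w4), (w3,w1,w1), (w3,w1,w2), (w3,w2,w1), (w4,w3,w3).

17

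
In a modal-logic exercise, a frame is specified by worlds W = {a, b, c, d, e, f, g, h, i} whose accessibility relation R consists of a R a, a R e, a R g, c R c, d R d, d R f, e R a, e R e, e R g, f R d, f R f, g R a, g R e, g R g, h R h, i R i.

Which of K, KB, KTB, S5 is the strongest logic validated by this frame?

Symmetric (axiom B): yes — every pair in R has its reverse in R.
Reflexive (axiom T): no — b is not related to itself.
Euclidean (axiom 5): yes — any two successors of a common world are R-related.
So F validates K, KB; KTB would additionally require R to be reflexive. The strongest is KB.

KB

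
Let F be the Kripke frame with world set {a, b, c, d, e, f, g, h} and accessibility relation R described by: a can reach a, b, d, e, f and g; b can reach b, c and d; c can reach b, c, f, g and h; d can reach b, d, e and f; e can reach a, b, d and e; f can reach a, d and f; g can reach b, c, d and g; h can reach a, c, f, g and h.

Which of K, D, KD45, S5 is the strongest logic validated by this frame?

D

Serial (axiom D): yes — every world has a successor (e.g. a R a).
Euclidean (axiom 5): no — a R b and a R e, but not b R e.
Transitive (axiom 4): no — a R b and b R c, but not a R c.
Reflexive (axiom T): yes — every world is R-related to itself.
So F validates K, D; KD45 would additionally require R to be Euclidean and transitive. The strongest is D.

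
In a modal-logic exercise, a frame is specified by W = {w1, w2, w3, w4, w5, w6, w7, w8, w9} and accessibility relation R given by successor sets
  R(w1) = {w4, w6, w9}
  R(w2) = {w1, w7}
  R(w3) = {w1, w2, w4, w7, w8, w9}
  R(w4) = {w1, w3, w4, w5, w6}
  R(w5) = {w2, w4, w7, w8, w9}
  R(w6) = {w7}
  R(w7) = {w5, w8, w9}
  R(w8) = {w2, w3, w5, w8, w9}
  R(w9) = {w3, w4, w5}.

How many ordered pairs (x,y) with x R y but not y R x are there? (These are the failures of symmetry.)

Enumerating: (w1,w6), (w1,w9), (w2,w1), (w2,w7), (w3,w1), (w3,w2), (w3,w7), (w4,w6), (w5,w2), (w6,w7), (w7,w8), (w7,w9), (w8,w2), (w8,w9), (w9,w4).

15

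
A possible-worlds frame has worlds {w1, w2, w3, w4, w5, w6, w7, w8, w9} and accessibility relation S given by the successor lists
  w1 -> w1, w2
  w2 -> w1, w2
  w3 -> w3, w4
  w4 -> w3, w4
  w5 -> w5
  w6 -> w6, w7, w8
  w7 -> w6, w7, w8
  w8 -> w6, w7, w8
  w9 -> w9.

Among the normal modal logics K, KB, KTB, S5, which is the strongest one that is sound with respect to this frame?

S5

Symmetric (axiom B): yes — every pair in S has its reverse in S.
Reflexive (axiom T): yes — every world is S-related to itself.
Euclidean (axiom 5): yes — any two successors of a common world are S-related.
So F validates K, KB, KTB, S5. The strongest is S5.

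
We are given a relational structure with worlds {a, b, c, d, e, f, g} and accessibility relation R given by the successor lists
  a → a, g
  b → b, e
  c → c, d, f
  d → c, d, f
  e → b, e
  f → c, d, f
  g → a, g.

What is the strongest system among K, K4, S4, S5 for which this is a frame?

S5

Transitive (axiom 4): yes — every two-step R-path is closed by a direct edge.
Reflexive (axiom T): yes — every world is R-related to itself.
Euclidean (axiom 5): yes — any two successors of a common world are R-related.
So F validates K, K4, S4, S5. The strongest is S5.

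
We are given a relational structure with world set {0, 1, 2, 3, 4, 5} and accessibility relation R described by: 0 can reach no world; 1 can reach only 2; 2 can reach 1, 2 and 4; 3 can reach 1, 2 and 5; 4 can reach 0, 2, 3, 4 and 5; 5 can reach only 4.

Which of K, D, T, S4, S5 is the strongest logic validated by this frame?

Serial (axiom D): no — 0 has no R-successor.
Reflexive (axiom T): no — 0 is not related to itself.
Transitive (axiom 4): no — 1 R 2 and 2 R 4, but not 1 R 4.
Euclidean (axiom 5): no — 2 R 1 and 2 R 4, but not 1 R 4.
So F validates K; D would additionally require R to be serial. The strongest is K.

K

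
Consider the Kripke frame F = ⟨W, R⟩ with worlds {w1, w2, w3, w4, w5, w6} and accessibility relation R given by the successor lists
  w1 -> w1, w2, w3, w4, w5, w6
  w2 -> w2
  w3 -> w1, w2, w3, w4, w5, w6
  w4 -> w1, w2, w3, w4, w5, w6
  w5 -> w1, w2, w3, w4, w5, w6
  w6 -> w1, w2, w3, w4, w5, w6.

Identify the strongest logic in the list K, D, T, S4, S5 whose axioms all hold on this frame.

S4

Serial (axiom D): yes — every world has a successor (e.g. w1 R w1).
Reflexive (axiom T): yes — every world is R-related to itself.
Transitive (axiom 4): yes — every two-step R-path is closed by a direct edge.
Euclidean (axiom 5): no — w1 R w2 and w1 R w3, but not w2 R w3.
So F validates K, D, T, S4; S5 would additionally require R to be Euclidean. The strongest is S4.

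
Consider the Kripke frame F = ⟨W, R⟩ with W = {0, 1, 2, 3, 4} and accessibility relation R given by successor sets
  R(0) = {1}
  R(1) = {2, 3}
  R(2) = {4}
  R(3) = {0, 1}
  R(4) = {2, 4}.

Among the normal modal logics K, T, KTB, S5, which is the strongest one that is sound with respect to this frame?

Reflexive (axiom T): no — 0 is not related to itself.
Symmetric (axiom B): no — 0 R 1 but not 1 R 0.
Euclidean (axiom 5): no — 1 R 2 and 1 R 3, but not 2 R 3.
So F validates K; T would additionally require R to be reflexive. The strongest is K.

K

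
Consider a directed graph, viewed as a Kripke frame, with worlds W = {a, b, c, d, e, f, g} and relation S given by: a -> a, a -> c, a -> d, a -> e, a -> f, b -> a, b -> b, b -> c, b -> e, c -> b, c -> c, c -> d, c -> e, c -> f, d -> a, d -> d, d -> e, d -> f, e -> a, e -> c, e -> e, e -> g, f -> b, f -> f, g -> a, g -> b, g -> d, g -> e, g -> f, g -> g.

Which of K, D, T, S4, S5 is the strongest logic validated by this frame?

T

Serial (axiom D): yes — every world has a successor (e.g. a S a).
Reflexive (axiom T): yes — every world is S-related to itself.
Transitive (axiom 4): no — a S c and c S b, but not a S b.
Euclidean (axiom 5): no — a S d and a S c, but not d S c.
So F validates K, D, T; S4 would additionally require S to be transitive. The strongest is T.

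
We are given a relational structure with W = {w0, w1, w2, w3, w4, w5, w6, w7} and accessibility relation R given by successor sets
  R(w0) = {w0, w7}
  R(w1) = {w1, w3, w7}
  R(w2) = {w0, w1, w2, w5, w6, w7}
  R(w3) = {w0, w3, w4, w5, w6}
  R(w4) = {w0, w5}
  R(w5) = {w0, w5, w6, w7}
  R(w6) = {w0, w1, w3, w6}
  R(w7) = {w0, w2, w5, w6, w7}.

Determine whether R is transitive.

Transitive: no — w0 R w7 and w7 R w2, but not w0 R w2.

No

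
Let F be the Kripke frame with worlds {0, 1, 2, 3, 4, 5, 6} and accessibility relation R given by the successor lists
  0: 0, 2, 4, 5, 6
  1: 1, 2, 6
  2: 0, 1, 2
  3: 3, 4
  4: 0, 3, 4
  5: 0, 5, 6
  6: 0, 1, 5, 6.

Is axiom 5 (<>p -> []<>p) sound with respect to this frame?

No

By correspondence theory, 5 is valid on a frame iff R is Euclidean.
Euclidean: no — 0 R 2 and 0 R 4, but not 2 R 4.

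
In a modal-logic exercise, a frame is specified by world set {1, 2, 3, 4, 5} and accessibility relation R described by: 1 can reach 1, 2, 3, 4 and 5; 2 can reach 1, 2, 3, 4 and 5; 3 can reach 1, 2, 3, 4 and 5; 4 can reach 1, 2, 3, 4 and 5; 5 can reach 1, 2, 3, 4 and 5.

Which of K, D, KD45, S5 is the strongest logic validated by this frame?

Serial (axiom D): yes — every world has a successor (e.g. 1 R 1).
Euclidean (axiom 5): yes — any two successors of a common world are R-related.
Transitive (axiom 4): yes — every two-step R-path is closed by a direct edge.
Reflexive (axiom T): yes — every world is R-related to itself.
So F validates K, D, KD45, S5. The strongest is S5.

S5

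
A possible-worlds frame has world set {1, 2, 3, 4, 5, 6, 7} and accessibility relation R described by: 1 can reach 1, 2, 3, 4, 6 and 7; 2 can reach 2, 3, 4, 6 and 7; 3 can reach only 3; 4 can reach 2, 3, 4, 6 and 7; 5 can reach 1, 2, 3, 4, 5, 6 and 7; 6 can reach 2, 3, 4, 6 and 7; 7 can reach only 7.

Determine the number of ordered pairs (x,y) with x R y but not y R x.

17

Enumerating: (1,2), (1,3), (1,4), (1,6), (1,7), (2,3), (2,7), (4,3), (4,7), (5,1), (5,2), (5,3), (5,4), (5,6), (5,7), (6,3), (6,7).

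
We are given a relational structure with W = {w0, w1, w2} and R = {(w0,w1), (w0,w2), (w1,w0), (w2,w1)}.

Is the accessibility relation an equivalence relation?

Reflexive: no — w0 is not related to itself.
Symmetric: no — w0 R w2 but not w2 R w0.
Transitive: no — w1 R w0 and w0 R w2, but not w1 R w2.
So R is not an equivalence relation.

No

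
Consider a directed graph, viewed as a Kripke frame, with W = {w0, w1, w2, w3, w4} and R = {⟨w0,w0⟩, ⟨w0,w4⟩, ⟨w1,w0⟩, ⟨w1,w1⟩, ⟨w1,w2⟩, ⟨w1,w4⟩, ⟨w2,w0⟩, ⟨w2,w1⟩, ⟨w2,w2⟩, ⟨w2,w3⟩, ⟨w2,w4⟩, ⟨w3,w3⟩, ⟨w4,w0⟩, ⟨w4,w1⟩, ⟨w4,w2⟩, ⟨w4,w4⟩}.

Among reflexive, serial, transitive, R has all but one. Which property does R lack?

Reflexive: yes — every world is R-related to itself.
Serial: yes — every world has a successor (e.g. w0 R w0).
Transitive: no — w0 R w4 and w4 R w1, but not w0 R w1.
Only transitive fails.

transitive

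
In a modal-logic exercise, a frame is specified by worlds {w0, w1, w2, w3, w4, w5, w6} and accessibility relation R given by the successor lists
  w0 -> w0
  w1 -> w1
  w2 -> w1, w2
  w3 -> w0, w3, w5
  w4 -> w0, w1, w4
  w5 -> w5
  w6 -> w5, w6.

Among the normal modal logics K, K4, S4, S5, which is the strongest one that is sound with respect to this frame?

S4

Transitive (axiom 4): yes — every two-step R-path is closed by a direct edge.
Reflexive (axiom T): yes — every world is R-related to itself.
Euclidean (axiom 5): no — w3 R w0 and w3 R w5, but not w0 R w5.
So F validates K, K4, S4; S5 would additionally require R to be Euclidean. The strongest is S4.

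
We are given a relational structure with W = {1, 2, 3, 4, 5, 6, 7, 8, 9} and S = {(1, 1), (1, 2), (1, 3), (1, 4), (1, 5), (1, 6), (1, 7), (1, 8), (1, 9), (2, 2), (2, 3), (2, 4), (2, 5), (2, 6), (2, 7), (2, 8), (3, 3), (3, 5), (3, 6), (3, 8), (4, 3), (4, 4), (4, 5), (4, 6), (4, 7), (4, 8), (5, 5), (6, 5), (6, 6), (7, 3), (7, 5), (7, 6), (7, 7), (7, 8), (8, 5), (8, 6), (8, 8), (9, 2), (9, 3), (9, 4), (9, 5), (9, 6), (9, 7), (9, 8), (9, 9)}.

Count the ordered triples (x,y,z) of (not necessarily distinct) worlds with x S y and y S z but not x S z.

S is transitive; there are no such tuples.

0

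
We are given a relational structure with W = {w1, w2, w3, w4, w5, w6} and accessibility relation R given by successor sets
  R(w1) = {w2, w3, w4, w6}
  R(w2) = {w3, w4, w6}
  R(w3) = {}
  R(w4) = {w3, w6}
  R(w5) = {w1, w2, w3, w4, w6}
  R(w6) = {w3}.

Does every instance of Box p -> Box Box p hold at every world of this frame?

Axiom 4 corresponds to the accessibility relation being transitive.
Transitive: yes — every two-step R-path is closed by a direct edge.

Yes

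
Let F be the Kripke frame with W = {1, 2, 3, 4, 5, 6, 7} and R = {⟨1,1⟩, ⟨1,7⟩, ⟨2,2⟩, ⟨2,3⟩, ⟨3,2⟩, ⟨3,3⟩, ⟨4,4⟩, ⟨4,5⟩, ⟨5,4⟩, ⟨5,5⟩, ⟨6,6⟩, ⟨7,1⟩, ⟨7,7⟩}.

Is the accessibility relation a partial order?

Reflexive: yes — every world is R-related to itself.
Transitive: yes — every two-step R-path is closed by a direct edge.
Antisymmetric: no — 1 R 7 and 7 R 1 with 1 ≠ 7.
So R is not a partial order.

No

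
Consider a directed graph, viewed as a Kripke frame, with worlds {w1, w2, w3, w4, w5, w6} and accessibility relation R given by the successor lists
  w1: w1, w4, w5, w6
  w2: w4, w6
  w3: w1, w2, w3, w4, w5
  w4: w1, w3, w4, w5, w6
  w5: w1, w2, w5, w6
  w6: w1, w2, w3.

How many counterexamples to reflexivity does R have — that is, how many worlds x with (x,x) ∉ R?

2

Enumerating: w2, w6.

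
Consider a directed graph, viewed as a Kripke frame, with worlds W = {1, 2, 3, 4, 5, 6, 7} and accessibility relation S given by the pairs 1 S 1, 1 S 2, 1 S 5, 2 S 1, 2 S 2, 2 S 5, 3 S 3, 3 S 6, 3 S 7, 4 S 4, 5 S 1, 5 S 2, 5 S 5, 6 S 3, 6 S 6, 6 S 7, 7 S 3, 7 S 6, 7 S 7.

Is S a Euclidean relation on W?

Yes

Euclidean: yes — any two successors of a common world are S-related.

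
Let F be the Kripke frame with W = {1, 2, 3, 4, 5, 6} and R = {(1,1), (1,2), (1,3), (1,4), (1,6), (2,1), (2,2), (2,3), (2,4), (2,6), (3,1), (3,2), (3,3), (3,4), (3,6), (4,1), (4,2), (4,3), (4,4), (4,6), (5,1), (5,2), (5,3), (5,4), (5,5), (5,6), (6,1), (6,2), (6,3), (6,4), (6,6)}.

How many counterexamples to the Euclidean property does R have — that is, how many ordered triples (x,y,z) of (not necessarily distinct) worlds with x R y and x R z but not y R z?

Enumerating: (5,1,5), (5,2,5), (5,3,5), (5,4,5), (5,6,5).

5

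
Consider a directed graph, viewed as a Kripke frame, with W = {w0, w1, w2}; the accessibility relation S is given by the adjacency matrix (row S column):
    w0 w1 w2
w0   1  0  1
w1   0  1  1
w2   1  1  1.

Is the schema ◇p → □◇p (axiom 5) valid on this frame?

No

Axiom 5 corresponds to the accessibility relation being Euclidean.
Euclidean: no — w2 S w0 and w2 S w1, but not w0 S w1.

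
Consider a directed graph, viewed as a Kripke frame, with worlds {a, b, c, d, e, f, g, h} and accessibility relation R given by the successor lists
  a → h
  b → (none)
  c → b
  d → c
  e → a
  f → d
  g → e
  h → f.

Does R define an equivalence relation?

Reflexive: no — a is not related to itself.
Symmetric: no — a R h but not h R a.
Transitive: no — a R h and h R f, but not a R f.
So R is not an equivalence relation.

No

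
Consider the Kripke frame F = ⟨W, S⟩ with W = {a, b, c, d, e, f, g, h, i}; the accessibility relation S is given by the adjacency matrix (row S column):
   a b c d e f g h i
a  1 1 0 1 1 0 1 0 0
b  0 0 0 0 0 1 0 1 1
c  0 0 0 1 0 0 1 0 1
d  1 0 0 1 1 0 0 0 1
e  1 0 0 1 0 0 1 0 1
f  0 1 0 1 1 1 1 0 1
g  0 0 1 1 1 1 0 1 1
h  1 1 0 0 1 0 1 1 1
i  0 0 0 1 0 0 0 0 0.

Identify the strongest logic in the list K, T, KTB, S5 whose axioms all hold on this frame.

K

Reflexive (axiom T): no — b is not related to itself.
Symmetric (axiom B): no — a S b but not b S a.
Euclidean (axiom 5): no — a S b and a S d, but not b S d.
So F validates K; T would additionally require S to be reflexive. The strongest is K.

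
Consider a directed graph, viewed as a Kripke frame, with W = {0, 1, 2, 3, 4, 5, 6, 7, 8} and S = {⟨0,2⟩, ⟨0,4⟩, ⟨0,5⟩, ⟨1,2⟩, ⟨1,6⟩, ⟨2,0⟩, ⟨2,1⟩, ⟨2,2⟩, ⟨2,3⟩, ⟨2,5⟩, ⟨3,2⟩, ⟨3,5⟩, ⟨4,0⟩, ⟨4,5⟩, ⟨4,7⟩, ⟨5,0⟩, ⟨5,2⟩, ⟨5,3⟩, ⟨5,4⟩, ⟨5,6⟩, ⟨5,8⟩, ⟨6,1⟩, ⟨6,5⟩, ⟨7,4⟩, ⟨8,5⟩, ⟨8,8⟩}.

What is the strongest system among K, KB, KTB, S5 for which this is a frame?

KB

Symmetric (axiom B): yes — every pair in S has its reverse in S.
Reflexive (axiom T): no — 0 is not related to itself.
Euclidean (axiom 5): no — 0 S 2 and 0 S 4, but not 2 S 4.
So F validates K, KB; KTB would additionally require S to be reflexive. The strongest is KB.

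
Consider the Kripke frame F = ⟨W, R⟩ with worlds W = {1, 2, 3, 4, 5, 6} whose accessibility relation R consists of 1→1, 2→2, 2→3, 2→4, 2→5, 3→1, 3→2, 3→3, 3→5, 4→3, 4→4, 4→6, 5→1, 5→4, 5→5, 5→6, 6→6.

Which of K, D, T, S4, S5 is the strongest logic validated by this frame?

T

Serial (axiom D): yes — every world has a successor (e.g. 1 R 1).
Reflexive (axiom T): yes — every world is R-related to itself.
Transitive (axiom 4): no — 2 R 3 and 3 R 1, but not 2 R 1.
Euclidean (axiom 5): no — 2 R 3 and 2 R 4, but not 3 R 4.
So F validates K, D, T; S4 would additionally require R to be transitive. The strongest is T.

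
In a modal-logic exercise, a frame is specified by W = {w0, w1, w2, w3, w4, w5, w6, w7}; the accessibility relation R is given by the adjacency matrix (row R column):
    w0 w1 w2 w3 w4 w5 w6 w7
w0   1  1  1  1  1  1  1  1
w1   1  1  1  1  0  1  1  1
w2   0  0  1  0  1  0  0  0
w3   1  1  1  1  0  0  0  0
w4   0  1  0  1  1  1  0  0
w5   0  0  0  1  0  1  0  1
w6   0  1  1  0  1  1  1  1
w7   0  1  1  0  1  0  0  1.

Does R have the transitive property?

No

Transitive: no — w1 R w0 and w0 R w4, but not w1 R w4.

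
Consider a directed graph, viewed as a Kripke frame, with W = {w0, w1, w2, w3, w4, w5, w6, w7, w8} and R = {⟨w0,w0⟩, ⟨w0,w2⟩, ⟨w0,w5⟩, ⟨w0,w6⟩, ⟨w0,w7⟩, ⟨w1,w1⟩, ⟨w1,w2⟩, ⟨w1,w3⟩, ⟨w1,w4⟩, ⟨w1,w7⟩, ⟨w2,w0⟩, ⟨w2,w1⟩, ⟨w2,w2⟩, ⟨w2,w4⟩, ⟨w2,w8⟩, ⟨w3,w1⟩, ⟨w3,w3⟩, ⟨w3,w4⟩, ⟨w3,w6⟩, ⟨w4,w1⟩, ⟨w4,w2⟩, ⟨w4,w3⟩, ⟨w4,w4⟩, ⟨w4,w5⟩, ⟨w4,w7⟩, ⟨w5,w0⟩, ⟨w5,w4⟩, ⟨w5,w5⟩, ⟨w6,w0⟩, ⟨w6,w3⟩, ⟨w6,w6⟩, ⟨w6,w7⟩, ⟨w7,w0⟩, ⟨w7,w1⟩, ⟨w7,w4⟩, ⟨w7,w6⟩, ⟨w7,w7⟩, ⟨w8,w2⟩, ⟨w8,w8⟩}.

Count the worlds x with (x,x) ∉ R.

R is reflexive; there are no such worlds.

0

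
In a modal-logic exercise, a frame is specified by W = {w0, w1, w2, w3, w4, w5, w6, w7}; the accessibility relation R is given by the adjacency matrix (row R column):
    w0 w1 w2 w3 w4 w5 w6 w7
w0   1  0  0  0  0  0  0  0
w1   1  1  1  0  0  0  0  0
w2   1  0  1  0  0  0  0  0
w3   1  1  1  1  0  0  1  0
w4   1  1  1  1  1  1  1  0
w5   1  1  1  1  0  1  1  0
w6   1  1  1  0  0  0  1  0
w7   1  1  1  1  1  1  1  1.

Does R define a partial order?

Yes

Reflexive: yes — every world is R-related to itself.
Transitive: yes — every two-step R-path is closed by a direct edge.
Antisymmetric: yes — no distinct pair is related both ways.
So R is a partial order.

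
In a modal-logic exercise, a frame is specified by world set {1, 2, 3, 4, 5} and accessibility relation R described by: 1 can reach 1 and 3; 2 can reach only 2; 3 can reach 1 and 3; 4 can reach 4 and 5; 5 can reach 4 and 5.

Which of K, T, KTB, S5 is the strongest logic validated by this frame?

Reflexive (axiom T): yes — every world is R-related to itself.
Symmetric (axiom B): yes — every pair in R has its reverse in R.
Euclidean (axiom 5): yes — any two successors of a common world are R-related.
So F validates K, T, KTB, S5. The strongest is S5.

S5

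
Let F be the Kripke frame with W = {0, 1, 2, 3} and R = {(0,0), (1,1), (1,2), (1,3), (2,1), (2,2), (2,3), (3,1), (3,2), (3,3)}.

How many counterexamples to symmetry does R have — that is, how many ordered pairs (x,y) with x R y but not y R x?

0

R is symmetric; there are no such tuples.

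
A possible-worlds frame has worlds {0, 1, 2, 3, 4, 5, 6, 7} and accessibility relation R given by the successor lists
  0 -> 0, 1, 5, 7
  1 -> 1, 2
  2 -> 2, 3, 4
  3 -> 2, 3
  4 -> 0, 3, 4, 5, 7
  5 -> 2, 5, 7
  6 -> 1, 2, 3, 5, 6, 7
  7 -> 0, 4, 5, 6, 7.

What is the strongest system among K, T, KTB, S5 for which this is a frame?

T

Reflexive (axiom T): yes — every world is R-related to itself.
Symmetric (axiom B): no — 0 R 1 but not 1 R 0.
Euclidean (axiom 5): no — 0 R 1 and 0 R 5, but not 1 R 5.
So F validates K, T; KTB would additionally require R to be symmetric. The strongest is T.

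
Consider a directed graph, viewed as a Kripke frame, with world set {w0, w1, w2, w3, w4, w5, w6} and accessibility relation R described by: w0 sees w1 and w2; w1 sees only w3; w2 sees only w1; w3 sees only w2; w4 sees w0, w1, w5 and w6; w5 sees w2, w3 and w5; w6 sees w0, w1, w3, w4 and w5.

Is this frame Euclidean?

No

Euclidean: no — w0 R w1 and w0 R w2, but not w1 R w2.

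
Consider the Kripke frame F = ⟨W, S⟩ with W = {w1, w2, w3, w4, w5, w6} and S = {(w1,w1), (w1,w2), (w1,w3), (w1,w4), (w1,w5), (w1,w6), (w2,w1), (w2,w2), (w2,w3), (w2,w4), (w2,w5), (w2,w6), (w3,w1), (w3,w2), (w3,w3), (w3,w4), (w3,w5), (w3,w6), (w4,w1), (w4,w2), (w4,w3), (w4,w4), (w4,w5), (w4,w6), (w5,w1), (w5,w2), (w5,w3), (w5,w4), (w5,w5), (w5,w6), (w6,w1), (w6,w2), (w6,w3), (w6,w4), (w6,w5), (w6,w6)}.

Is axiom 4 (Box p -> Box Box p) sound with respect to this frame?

Yes

The schema 4 characterises exactly the transitive frames.
Transitive: yes — every two-step S-path is closed by a direct edge.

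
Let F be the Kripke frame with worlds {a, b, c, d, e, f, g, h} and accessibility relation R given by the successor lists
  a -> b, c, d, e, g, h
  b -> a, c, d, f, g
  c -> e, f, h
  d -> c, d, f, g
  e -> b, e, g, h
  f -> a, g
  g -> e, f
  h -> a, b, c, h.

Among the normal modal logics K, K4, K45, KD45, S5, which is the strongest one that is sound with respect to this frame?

K

Transitive (axiom 4): no — a R b and b R f, but not a R f.
Euclidean (axiom 5): no — a R b and a R e, but not b R e.
Serial (axiom D): yes — every world has a successor (e.g. a R b).
Reflexive (axiom T): no — a is not related to itself.
So F validates K; K4 would additionally require R to be transitive. The strongest is K.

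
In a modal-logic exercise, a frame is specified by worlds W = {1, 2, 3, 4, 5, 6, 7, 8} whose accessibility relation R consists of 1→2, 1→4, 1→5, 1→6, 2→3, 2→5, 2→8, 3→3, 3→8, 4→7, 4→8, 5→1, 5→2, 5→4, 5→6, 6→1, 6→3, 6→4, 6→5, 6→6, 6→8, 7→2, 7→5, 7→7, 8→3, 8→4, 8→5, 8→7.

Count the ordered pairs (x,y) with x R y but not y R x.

13

Enumerating: (1,2), (1,4), (2,3), (2,8), (4,7), (5,4), (6,3), (6,4), (6,8), (7,2), (7,5), (8,5), (8,7).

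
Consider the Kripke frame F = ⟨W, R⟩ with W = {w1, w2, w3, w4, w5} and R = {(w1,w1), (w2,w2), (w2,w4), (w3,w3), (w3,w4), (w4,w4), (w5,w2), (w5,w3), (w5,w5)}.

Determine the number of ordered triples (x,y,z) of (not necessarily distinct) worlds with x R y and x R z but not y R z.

Enumerating: (w2,w4,w2), (w3,w4,w3), (w5,w2,w3), (w5,w2,w5), (w5,w3,w2), (w5,w3,w5).

6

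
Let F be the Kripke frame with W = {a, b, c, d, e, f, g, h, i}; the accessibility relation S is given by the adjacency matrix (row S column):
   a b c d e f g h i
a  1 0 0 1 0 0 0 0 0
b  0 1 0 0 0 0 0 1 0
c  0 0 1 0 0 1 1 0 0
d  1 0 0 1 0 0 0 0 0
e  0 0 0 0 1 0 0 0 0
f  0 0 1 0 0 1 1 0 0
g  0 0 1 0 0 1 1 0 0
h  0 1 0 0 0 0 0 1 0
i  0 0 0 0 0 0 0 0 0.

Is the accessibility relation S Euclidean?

Euclidean: yes — any two successors of a common world are S-related.

Yes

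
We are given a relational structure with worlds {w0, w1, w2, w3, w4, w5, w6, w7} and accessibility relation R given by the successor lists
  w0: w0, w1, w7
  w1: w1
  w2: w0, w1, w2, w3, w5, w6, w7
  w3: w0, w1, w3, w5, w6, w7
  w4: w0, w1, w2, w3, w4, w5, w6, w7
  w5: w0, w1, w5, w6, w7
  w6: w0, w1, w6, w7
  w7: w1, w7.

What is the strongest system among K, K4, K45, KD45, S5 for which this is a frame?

Transitive (axiom 4): yes — every two-step R-path is closed by a direct edge.
Euclidean (axiom 5): no — w0 R w1 and w0 R w7, but not w1 R w7.
Serial (axiom D): yes — every world has a successor (e.g. w0 R w0).
Reflexive (axiom T): yes — every world is R-related to itself.
So F validates K, K4; K45 would additionally require R to be Euclidean. The strongest is K4.

K4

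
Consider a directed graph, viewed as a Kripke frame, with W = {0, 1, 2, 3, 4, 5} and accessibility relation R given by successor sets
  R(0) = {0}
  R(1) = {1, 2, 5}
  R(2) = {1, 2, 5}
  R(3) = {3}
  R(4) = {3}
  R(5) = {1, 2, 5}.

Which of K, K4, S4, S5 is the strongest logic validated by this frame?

Transitive (axiom 4): yes — every two-step R-path is closed by a direct edge.
Reflexive (axiom T): no — 4 is not related to itself.
Euclidean (axiom 5): yes — any two successors of a common world are R-related.
So F validates K, K4; S4 would additionally require R to be reflexive. The strongest is K4.

K4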